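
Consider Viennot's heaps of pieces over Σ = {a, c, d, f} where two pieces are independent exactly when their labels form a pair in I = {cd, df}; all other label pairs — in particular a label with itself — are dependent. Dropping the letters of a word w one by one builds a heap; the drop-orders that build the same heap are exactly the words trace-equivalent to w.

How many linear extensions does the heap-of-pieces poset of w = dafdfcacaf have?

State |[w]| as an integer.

drop 0:d onto floor
drop 1:a onto {0:d}
drop 2:f onto {1:a}
drop 3:d onto {1:a}
drop 4:f onto {2:f}
drop 5:c onto {4:f}
drop 6:a onto {3:d, 5:c}
drop 7:c onto {6:a}
drop 8:a onto {7:c}
drop 9:f onto {8:a}
ground layer = {0:d}
drop-orders for the pieces not yet dropped (sum over which currently-grounded one goes next):
  1 to go: {9} 1
  2 to go: {8,9} 1
  3 to go: {7,8,9} 1
  4 to go: {6,7,8,9} 1
  5 to go: {3,6,7,8,9} 1  {5,6,7,8,9} 1
  6 to go: {3,5,6,7,8,9} 2  {4,5,6,7,8,9} 1
  7 to go: {2,4,5,6,7,8,9} 1  {3,4,5,6,7,8,9} 3
  8 to go: {2,3,4,5,6,7,8,9} 4
  if 0:d drops first: 4 orders

4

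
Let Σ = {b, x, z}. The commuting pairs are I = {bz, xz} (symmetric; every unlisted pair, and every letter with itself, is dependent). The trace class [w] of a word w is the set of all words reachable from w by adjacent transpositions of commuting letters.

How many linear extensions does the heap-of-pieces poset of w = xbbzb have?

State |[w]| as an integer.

piece 0:x — minimal
piece 1:b rests on {0:x}
piece 2:b rests on {1:b}
piece 3:z — minimal
piece 4:b rests on {2:b}
minimal pieces: {0:x, 3:z}
ways to finish when only these pieces remain (= sum over removing one remaining piece with nothing left below it):
  1 left: {3}→1  {4}→1
  2 left: {2,4}→1  {3,4}→2
  3 left: {1,2,4}→1  {2,3,4}→3
  placing 0:x first → 4 extensions
  placing 3:z first → 1 extensions
total linear extensions = 5

5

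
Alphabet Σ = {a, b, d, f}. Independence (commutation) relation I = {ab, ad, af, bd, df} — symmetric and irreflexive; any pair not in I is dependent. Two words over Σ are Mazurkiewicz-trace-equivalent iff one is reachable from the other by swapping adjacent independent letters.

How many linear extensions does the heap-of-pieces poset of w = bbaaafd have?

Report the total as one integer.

piece 0:b — minimal
piece 1:b rests on {0:b}
piece 2:a — minimal
piece 3:a rests on {2:a}
piece 4:a rests on {3:a}
piece 5:f rests on {1:b}
piece 6:d — minimal
minimal pieces: {0:b, 2:a, 6:d}
ways to finish when only these pieces remain (= sum over removing one remaining piece with nothing left below it):
  1 left: {4}→1  {5}→1  {6}→1
  2 left: {1,5}→1  {3,4}→1  {4,5}→2  {4,6}→2  {5,6}→2
  3 left: {0,1,5}→1  {1,4,5}→3  {1,5,6}→3  {2,3,4}→1  {3,4,5}→3  {3,4,6}→3  {4,5,6}→6
  4 left: {0,1,4,5}→4  {0,1,5,6}→4  {1,3,4,5}→6  {1,4,5,6}→12  {2,3,4,5}→4  {2,3,4,6}→4  {3,4,5,6}→12
  5 left: {0,1,3,4,5}→10  {0,1,4,5,6}→20  {1,2,3,4,5}→10  {1,3,4,5,6}→30  {2,3,4,5,6}→20
  placing 0:b first → 60 extensions
  placing 2:a first → 60 extensions
  placing 6:d first → 20 extensions
total linear extensions = 140

140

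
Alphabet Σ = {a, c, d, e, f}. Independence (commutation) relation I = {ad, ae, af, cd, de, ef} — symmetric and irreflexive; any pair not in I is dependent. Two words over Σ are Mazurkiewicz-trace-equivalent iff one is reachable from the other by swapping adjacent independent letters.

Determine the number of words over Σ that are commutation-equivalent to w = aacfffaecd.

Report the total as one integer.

50

drop 0:a onto floor
drop 1:a onto {0:a}
drop 2:c onto {1:a}
drop 3:f onto {2:c}
drop 4:f onto {3:f}
drop 5:f onto {4:f}
drop 6:a onto {2:c}
drop 7:e onto {2:c}
drop 8:c onto {5:f, 6:a, 7:e}
drop 9:d onto {5:f}
ground layer = {0:a}
drop-orders for the pieces not yet dropped (sum over which currently-grounded one goes next):
  1 to go: {8} 1  {9} 1
  2 to go: {6,8} 1  {7,8} 1  {8,9} 2
  3 to go: {5,8,9} 2  {6,7,8} 2  {6,8,9} 3  {7,8,9} 3
  4 to go: {4,5,8,9} 2  {5,6,8,9} 5  {5,7,8,9} 5  {6,7,8,9} 8
  5 to go: {3,4,5,8,9} 2  {4,5,6,8,9} 7  {4,5,7,8,9} 7  {5,6,7,8,9} 18
  6 to go: {3,4,5,6,8,9} 9  {3,4,5,7,8,9} 9  {4,5,6,7,8,9} 32
  7 to go: {3,4,5,6,7,8,9} 50
  8 to go: {2,3,4,5,6,7,8,9} 50
  if 0:a drops first: 50 orders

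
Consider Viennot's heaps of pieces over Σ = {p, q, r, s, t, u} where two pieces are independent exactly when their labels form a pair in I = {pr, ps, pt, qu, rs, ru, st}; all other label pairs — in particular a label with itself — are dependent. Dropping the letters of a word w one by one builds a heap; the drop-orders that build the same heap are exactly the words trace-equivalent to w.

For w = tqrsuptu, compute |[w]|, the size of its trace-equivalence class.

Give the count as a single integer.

7

0(t) covers ∅
1(q) covers 0:t
2(r) covers 1:q
3(s) covers 1:q
4(u) covers 3:s
5(p) covers 4:u
6(t) covers 2:r, 4:u
7(u) covers 5:p, 6:t
floor of heap: 0:t
completions by unplaced set U, small U first (add the entries for U minus each lowest piece of U):
  |U|=1: {7}:1
  |U|=2: {5,7}:1  {6,7}:1
  |U|=3: {2,6,7}:1  {5,6,7}:2
  |U|=4: {2,5,6,7}:3  {4,5,6,7}:2
  |U|=5: {2,4,5,6,7}:5  {3,4,5,6,7}:2
  |U|=6: {2,3,4,5,6,7}:7
  start at 0(t): 7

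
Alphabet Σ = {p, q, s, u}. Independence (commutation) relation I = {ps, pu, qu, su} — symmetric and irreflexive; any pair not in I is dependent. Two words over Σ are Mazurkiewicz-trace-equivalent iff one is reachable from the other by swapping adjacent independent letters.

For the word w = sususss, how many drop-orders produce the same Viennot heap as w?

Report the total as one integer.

21

piece 0:s — minimal
piece 1:u — minimal
piece 2:s rests on {0:s}
piece 3:u rests on {1:u}
piece 4:s rests on {2:s}
piece 5:s rests on {4:s}
piece 6:s rests on {5:s}
minimal pieces: {0:s, 1:u}
ways to finish when only these pieces remain (= sum over removing one remaining piece with nothing left below it):
  1 left: {3}→1  {6}→1
  2 left: {1,3}→1  {3,6}→2  {5,6}→1
  3 left: {1,3,6}→3  {3,5,6}→3  {4,5,6}→1
  4 left: {1,3,5,6}→6  {2,4,5,6}→1  {3,4,5,6}→4
  5 left: {0,2,4,5,6}→1  {1,3,4,5,6}→10  {2,3,4,5,6}→5
  placing 0:s first → 15 extensions
  placing 1:u first → 6 extensions
total linear extensions = 21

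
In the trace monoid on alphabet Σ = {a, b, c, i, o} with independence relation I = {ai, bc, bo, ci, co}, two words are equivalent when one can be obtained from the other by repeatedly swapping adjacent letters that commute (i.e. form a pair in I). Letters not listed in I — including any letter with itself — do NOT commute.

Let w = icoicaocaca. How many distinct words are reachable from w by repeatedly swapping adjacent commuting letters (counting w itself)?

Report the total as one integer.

38

drop 0:i onto floor
drop 1:c onto floor
drop 2:o onto {0:i}
drop 3:i onto {2:o}
drop 4:c onto {1:c}
drop 5:a onto {2:o, 4:c}
drop 6:o onto {3:i, 5:a}
drop 7:c onto {5:a}
drop 8:a onto {6:o, 7:c}
drop 9:c onto {8:a}
drop 10:a onto {9:c}
ground layer = {0:i, 1:c}
drop-orders for the pieces not yet dropped (sum over which currently-grounded one goes next):
  1 to go: {10} 1
  2 to go: {9,10} 1
  3 to go: {8,9,10} 1
  4 to go: {6,8,9,10} 1  {7,8,9,10} 1
  5 to go: {3,6,8,9,10} 1  {6,7,8,9,10} 2
  6 to go: {3,6,7,8,9,10} 3  {5,6,7,8,9,10} 2
  7 to go: {3,5,6,7,8,9,10} 5  {4,5,6,7,8,9,10} 2
  8 to go: {1,4,5,6,7,8,9,10} 2  {2,3,5,6,7,8,9,10} 5  {3,4,5,6,7,8,9,10} 7
  9 to go: {0,2,3,5,6,7,8,9,10} 5  {1,3,4,5,6,7,8,9,10} 9  {2,3,4,5,6,7,8,9,10} 12
  if 0:i drops first: 21 orders
  if 1:c drops first: 17 orders
heap linearizations: 38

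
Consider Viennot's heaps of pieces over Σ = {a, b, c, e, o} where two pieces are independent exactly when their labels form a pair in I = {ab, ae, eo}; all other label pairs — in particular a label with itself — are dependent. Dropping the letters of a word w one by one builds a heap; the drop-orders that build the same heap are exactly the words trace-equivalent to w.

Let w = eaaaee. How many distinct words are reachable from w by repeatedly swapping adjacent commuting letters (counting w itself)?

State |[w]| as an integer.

20

drop 0:e onto floor
drop 1:a onto floor
drop 2:a onto {1:a}
drop 3:a onto {2:a}
drop 4:e onto {0:e}
drop 5:e onto {4:e}
ground layer = {0:e, 1:a}
drop-orders for the pieces not yet dropped (sum over which currently-grounded one goes next):
  1 to go: {3} 1  {5} 1
  2 to go: {2,3} 1  {3,5} 2  {4,5} 1
  3 to go: {0,4,5} 1  {1,2,3} 1  {2,3,5} 3  {3,4,5} 3
  4 to go: {0,3,4,5} 4  {1,2,3,5} 4  {2,3,4,5} 6
  if 0:e drops first: 10 orders
  if 1:a drops first: 10 orders
heap linearizations: 20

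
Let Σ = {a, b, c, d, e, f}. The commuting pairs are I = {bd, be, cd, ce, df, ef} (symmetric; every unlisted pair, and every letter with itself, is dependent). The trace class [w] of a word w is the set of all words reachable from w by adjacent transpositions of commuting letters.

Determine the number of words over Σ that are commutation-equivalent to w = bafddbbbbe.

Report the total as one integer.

56

piece 0:b — minimal
piece 1:a rests on {0:b}
piece 2:f rests on {1:a}
piece 3:d rests on {1:a}
piece 4:d rests on {3:d}
piece 5:b rests on {2:f}
piece 6:b rests on {5:b}
piece 7:b rests on {6:b}
piece 8:b rests on {7:b}
piece 9:e rests on {4:d}
minimal pieces: {0:b}
ways to finish when only these pieces remain (= sum over removing one remaining piece with nothing left below it):
  1 left: {8}→1  {9}→1
  2 left: {4,9}→1  {7,8}→1  {8,9}→2
  3 left: {3,4,9}→1  {4,8,9}→3  {6,7,8}→1  {7,8,9}→3
  4 left: {3,4,8,9}→4  {4,7,8,9}→6  {5,6,7,8}→1  {6,7,8,9}→4
  5 left: {2,5,6,7,8}→1  {3,4,7,8,9}→10  {4,6,7,8,9}→10  {5,6,7,8,9}→5
  6 left: {2,5,6,7,8,9}→6  {3,4,6,7,8,9}→20  {4,5,6,7,8,9}→15
  7 left: {2,4,5,6,7,8,9}→21  {3,4,5,6,7,8,9}→35
  8 left: {2,3,4,5,6,7,8,9}→56
  placing 0:b first → 56 extensions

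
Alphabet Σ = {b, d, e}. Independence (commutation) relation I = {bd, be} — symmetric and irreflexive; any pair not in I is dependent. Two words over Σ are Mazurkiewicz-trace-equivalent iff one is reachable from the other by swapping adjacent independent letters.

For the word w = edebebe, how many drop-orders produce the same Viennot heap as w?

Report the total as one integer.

21

#0=e has no predecessor
#1=d depends on [0:e]
#2=e depends on [1:d]
#3=b has no predecessor
#4=e depends on [2:e]
#5=b depends on [3:b]
#6=e depends on [4:e]
sources: [0:e, 3:b]
N(rest) = Σ N(rest − s) over sources s of rest; N(one piece) = 1:
  size 1 → [5]=1  [6]=1
  size 2 → [3,5]=1  [4,6]=1  [5,6]=2
  size 3 → [2,4,6]=1  [3,5,6]=3  [4,5,6]=3
  size 4 → [1,2,4,6]=1  [2,4,5,6]=4  [3,4,5,6]=6
  size 5 → [0,1,2,4,6]=1  [1,2,4,5,6]=5  [2,3,4,5,6]=10
  first=0(e) contributes 15
  first=3(b) contributes 6
|[w]| = 21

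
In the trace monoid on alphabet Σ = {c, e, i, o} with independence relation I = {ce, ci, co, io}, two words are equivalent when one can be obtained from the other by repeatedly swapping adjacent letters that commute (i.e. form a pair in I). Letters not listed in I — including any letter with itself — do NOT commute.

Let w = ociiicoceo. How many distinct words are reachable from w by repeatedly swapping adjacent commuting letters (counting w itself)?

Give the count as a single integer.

1200

drop 0:o onto floor
drop 1:c onto floor
drop 2:i onto floor
drop 3:i onto {2:i}
drop 4:i onto {3:i}
drop 5:c onto {1:c}
drop 6:o onto {0:o}
drop 7:c onto {5:c}
drop 8:e onto {4:i, 6:o}
drop 9:o onto {8:e}
ground layer = {0:o, 1:c, 2:i}
drop-orders for the pieces not yet dropped (sum over which currently-grounded one goes next):
  1 to go: {7} 1  {9} 1
  2 to go: {5,7} 1  {7,9} 2  {8,9} 1
  3 to go: {1,5,7} 1  {4,8,9} 1  {5,7,9} 3  {6,8,9} 1  {7,8,9} 3
  4 to go: {0,6,8,9} 1  {1,5,7,9} 4  {3,4,8,9} 1  {4,6,8,9} 2  {4,7,8,9} 4  {5,7,8,9} 6  {6,7,8,9} 4
  5 to go: {0,4,6,8,9} 3  {0,6,7,8,9} 5  {1,5,7,8,9} 10  {2,3,4,8,9} 1  {3,4,6,8,9} 3  {3,4,7,8,9} 5  {4,5,7,8,9} 10  {4,6,7,8,9} 10  {5,6,7,8,9} 10
  6 to go: {0,3,4,6,8,9} 6  {0,4,6,7,8,9} 18  {0,5,6,7,8,9} 15  {1,4,5,7,8,9} 20  {1,5,6,7,8,9} 20  {2,3,4,6,8,9} 4  {2,3,4,7,8,9} 6  {3,4,5,7,8,9} 15  {3,4,6,7,8,9} 18  {4,5,6,7,8,9} 30
  7 to go: {0,1,5,6,7,8,9} 35  {0,2,3,4,6,8,9} 10  {0,3,4,6,7,8,9} 42  {0,4,5,6,7,8,9} 63  {1,3,4,5,7,8,9} 35  {1,4,5,6,7,8,9} 70  {2,3,4,5,7,8,9} 21  {2,3,4,6,7,8,9} 28  {3,4,5,6,7,8,9} 63
  8 to go: {0,1,4,5,6,7,8,9} 168  {0,2,3,4,6,7,8,9} 80  {0,3,4,5,6,7,8,9} 168  {1,2,3,4,5,7,8,9} 56  {1,3,4,5,6,7,8,9} 168  {2,3,4,5,6,7,8,9} 112
  if 0:o drops first: 336 orders
  if 1:c drops first: 360 orders
  if 2:i drops first: 504 orders
heap linearizations: 1200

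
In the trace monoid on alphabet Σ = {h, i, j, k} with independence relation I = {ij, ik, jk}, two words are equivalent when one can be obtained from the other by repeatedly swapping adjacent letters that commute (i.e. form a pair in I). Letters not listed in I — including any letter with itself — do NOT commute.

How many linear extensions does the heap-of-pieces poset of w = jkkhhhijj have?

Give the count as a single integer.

9

0(j) covers ∅
1(k) covers ∅
2(k) covers 1:k
3(h) covers 0:j, 2:k
4(h) covers 3:h
5(h) covers 4:h
6(i) covers 5:h
7(j) covers 5:h
8(j) covers 7:j
floor of heap: 0:j, 1:k
completions by unplaced set U, small U first (add the entries for U minus each lowest piece of U):
  |U|=1: {6}:1  {8}:1
  |U|=2: {6,8}:2  {7,8}:1
  |U|=3: {6,7,8}:3
  |U|=4: {5,6,7,8}:3
  |U|=5: {4,5,6,7,8}:3
  |U|=6: {3,4,5,6,7,8}:3
  |U|=7: {0,3,4,5,6,7,8}:3  {2,3,4,5,6,7,8}:3
  start at 0(j): 3
  start at 1(k): 6
sum over floor = 9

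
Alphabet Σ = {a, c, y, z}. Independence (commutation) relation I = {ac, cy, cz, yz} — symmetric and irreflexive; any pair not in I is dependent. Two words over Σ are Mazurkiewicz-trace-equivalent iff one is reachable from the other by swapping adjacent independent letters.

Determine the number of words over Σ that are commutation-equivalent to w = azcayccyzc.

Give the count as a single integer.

piece 0:a — minimal
piece 1:z rests on {0:a}
piece 2:c — minimal
piece 3:a rests on {1:z}
piece 4:y rests on {3:a}
piece 5:c rests on {2:c}
piece 6:c rests on {5:c}
piece 7:y rests on {4:y}
piece 8:z rests on {3:a}
piece 9:c rests on {6:c}
minimal pieces: {0:a, 2:c}
ways to finish when only these pieces remain (= sum over removing one remaining piece with nothing left below it):
  1 left: {7}→1  {8}→1  {9}→1
  2 left: {4,7}→1  {6,9}→1  {7,8}→2  {7,9}→2  {8,9}→2
  3 left: {4,7,8}→3  {4,7,9}→3  {5,6,9}→1  {6,7,9}→3  {6,8,9}→3  {7,8,9}→6
  4 left: {2,5,6,9}→1  {3,4,7,8}→3  {4,6,7,9}→6  {4,7,8,9}→12  {5,6,7,9}→4  {5,6,8,9}→4  {6,7,8,9}→12
  5 left: {1,3,4,7,8}→3  {2,5,6,7,9}→5  {2,5,6,8,9}→5  {3,4,7,8,9}→15  {4,5,6,7,9}→10  {4,6,7,8,9}→30  {5,6,7,8,9}→20
  6 left: {0,1,3,4,7,8}→3  {1,3,4,7,8,9}→18  {2,4,5,6,7,9}→15  {2,5,6,7,8,9}→30  {3,4,6,7,8,9}→45  {4,5,6,7,8,9}→60
  7 left: {0,1,3,4,7,8,9}→21  {1,3,4,6,7,8,9}→63  {2,4,5,6,7,8,9}→105  {3,4,5,6,7,8,9}→105
  8 left: {0,1,3,4,6,7,8,9}→84  {1,3,4,5,6,7,8,9}→168  {2,3,4,5,6,7,8,9}→210
  placing 0:a first → 378 extensions
  placing 2:c first → 252 extensions
total linear extensions = 630

630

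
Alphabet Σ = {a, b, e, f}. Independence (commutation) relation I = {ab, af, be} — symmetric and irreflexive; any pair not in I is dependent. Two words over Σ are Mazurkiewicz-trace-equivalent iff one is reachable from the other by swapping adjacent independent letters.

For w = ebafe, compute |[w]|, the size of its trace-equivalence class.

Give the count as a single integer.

5

drop 0:e onto floor
drop 1:b onto floor
drop 2:a onto {0:e}
drop 3:f onto {0:e, 1:b}
drop 4:e onto {2:a, 3:f}
ground layer = {0:e, 1:b}
drop-orders for the pieces not yet dropped (sum over which currently-grounded one goes next):
  1 to go: {4} 1
  2 to go: {2,4} 1  {3,4} 1
  3 to go: {1,3,4} 1  {2,3,4} 2
  if 0:e drops first: 3 orders
  if 1:b drops first: 2 orders
heap linearizations: 5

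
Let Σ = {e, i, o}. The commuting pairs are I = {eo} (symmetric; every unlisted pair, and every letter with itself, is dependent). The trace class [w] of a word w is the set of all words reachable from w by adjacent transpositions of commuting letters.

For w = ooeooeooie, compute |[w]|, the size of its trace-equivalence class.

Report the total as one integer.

28

0(o) covers ∅
1(o) covers 0:o
2(e) covers ∅
3(o) covers 1:o
4(o) covers 3:o
5(e) covers 2:e
6(o) covers 4:o
7(o) covers 6:o
8(i) covers 5:e, 7:o
9(e) covers 8:i
floor of heap: 0:o, 2:e
completions by unplaced set U, small U first (add the entries for U minus each lowest piece of U):
  |U|=1: {9}:1
  |U|=2: {8,9}:1
  |U|=3: {5,8,9}:1  {7,8,9}:1
  |U|=4: {2,5,8,9}:1  {5,7,8,9}:2  {6,7,8,9}:1
  |U|=5: {2,5,7,8,9}:3  {4,6,7,8,9}:1  {5,6,7,8,9}:3
  |U|=6: {2,5,6,7,8,9}:6  {3,4,6,7,8,9}:1  {4,5,6,7,8,9}:4
  |U|=7: {1,3,4,6,7,8,9}:1  {2,4,5,6,7,8,9}:10  {3,4,5,6,7,8,9}:5
  |U|=8: {0,1,3,4,6,7,8,9}:1  {1,3,4,5,6,7,8,9}:6  {2,3,4,5,6,7,8,9}:15
  start at 0(o): 21
  start at 2(e): 7
sum over floor = 28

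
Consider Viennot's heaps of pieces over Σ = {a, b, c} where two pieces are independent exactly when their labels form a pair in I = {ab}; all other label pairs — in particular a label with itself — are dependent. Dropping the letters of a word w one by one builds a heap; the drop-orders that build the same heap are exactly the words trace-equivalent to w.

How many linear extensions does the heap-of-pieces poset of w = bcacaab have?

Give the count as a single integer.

0(b) covers ∅
1(c) covers 0:b
2(a) covers 1:c
3(c) covers 2:a
4(a) covers 3:c
5(a) covers 4:a
6(b) covers 3:c
floor of heap: 0:b
completions by unplaced set U, small U first (add the entries for U minus each lowest piece of U):
  |U|=1: {5}:1  {6}:1
  |U|=2: {4,5}:1  {5,6}:2
  |U|=3: {4,5,6}:3
  |U|=4: {3,4,5,6}:3
  |U|=5: {2,3,4,5,6}:3
  start at 0(b): 3

3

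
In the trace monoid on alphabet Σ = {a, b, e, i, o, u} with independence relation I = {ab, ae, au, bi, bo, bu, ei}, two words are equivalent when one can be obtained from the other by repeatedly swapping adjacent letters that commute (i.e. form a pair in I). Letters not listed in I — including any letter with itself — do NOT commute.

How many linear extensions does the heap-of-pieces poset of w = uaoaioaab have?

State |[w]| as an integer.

18

#0=u has no predecessor
#1=a has no predecessor
#2=o depends on [0:u, 1:a]
#3=a depends on [2:o]
#4=i depends on [3:a]
#5=o depends on [4:i]
#6=a depends on [5:o]
#7=a depends on [6:a]
#8=b has no predecessor
sources: [0:u, 1:a, 8:b]
N(rest) = Σ N(rest − s) over sources s of rest; N(one piece) = 1:
  size 1 → [7]=1  [8]=1
  size 2 → [6,7]=1  [7,8]=2
  size 3 → [5,6,7]=1  [6,7,8]=3
  size 4 → [4,5,6,7]=1  [5,6,7,8]=4
  size 5 → [3,4,5,6,7]=1  [4,5,6,7,8]=5
  size 6 → [2,3,4,5,6,7]=1  [3,4,5,6,7,8]=6
  size 7 → [0,2,3,4,5,6,7]=1  [1,2,3,4,5,6,7]=1  [2,3,4,5,6,7,8]=7
  first=0(u) contributes 8
  first=1(a) contributes 8
  first=8(b) contributes 2
|[w]| = 18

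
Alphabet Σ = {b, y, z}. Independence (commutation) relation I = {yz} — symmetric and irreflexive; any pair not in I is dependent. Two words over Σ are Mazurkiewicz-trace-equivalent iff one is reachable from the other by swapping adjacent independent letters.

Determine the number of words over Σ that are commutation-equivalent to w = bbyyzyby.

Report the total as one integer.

4

piece 0:b — minimal
piece 1:b rests on {0:b}
piece 2:y rests on {1:b}
piece 3:y rests on {2:y}
piece 4:z rests on {1:b}
piece 5:y rests on {3:y}
piece 6:b rests on {4:z, 5:y}
piece 7:y rests on {6:b}
minimal pieces: {0:b}
ways to finish when only these pieces remain (= sum over removing one remaining piece with nothing left below it):
  1 left: {7}→1
  2 left: {6,7}→1
  3 left: {4,6,7}→1  {5,6,7}→1
  4 left: {3,5,6,7}→1  {4,5,6,7}→2
  5 left: {2,3,5,6,7}→1  {3,4,5,6,7}→3
  6 left: {2,3,4,5,6,7}→4
  placing 0:b first → 4 extensions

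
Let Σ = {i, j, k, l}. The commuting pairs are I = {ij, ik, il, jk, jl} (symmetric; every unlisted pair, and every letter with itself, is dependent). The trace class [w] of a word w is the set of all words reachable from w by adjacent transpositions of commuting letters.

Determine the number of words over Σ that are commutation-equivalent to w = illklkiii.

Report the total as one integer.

126

drop 0:i onto floor
drop 1:l onto floor
drop 2:l onto {1:l}
drop 3:k onto {2:l}
drop 4:l onto {3:k}
drop 5:k onto {4:l}
drop 6:i onto {0:i}
drop 7:i onto {6:i}
drop 8:i onto {7:i}
ground layer = {0:i, 1:l}
drop-orders for the pieces not yet dropped (sum over which currently-grounded one goes next):
  1 to go: {5} 1  {8} 1
  2 to go: {4,5} 1  {5,8} 2  {7,8} 1
  3 to go: {3,4,5} 1  {4,5,8} 3  {5,7,8} 3  {6,7,8} 1
  4 to go: {0,6,7,8} 1  {2,3,4,5} 1  {3,4,5,8} 4  {4,5,7,8} 6  {5,6,7,8} 4
  5 to go: {0,5,6,7,8} 5  {1,2,3,4,5} 1  {2,3,4,5,8} 5  {3,4,5,7,8} 10  {4,5,6,7,8} 10
  6 to go: {0,4,5,6,7,8} 15  {1,2,3,4,5,8} 6  {2,3,4,5,7,8} 15  {3,4,5,6,7,8} 20
  7 to go: {0,3,4,5,6,7,8} 35  {1,2,3,4,5,7,8} 21  {2,3,4,5,6,7,8} 35
  if 0:i drops first: 56 orders
  if 1:l drops first: 70 orders
heap linearizations: 126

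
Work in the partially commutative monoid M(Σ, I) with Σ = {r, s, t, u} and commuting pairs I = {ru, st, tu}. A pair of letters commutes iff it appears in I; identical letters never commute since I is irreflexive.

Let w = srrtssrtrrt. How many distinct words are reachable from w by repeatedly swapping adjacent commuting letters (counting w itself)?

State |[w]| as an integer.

3

0(s) covers ∅
1(r) covers 0:s
2(r) covers 1:r
3(t) covers 2:r
4(s) covers 2:r
5(s) covers 4:s
6(r) covers 3:t, 5:s
7(t) covers 6:r
8(r) covers 7:t
9(r) covers 8:r
10(t) covers 9:r
floor of heap: 0:s
completions by unplaced set U, small U first (add the entries for U minus each lowest piece of U):
  |U|=1: {10}:1
  |U|=2: {9,10}:1
  |U|=3: {8,9,10}:1
  |U|=4: {7,8,9,10}:1
  |U|=5: {6,7,8,9,10}:1
  |U|=6: {3,6,7,8,9,10}:1  {5,6,7,8,9,10}:1
  |U|=7: {3,5,6,7,8,9,10}:2  {4,5,6,7,8,9,10}:1
  |U|=8: {3,4,5,6,7,8,9,10}:3
  |U|=9: {2,3,4,5,6,7,8,9,10}:3
  start at 0(s): 3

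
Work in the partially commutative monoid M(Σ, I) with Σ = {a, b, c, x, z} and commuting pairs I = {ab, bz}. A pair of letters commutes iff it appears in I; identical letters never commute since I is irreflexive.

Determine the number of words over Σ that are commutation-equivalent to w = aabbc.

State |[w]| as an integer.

6

piece 0:a — minimal
piece 1:a rests on {0:a}
piece 2:b — minimal
piece 3:b rests on {2:b}
piece 4:c rests on {1:a, 3:b}
minimal pieces: {0:a, 2:b}
ways to finish when only these pieces remain (= sum over removing one remaining piece with nothing left below it):
  1 left: {4}→1
  2 left: {1,4}→1  {3,4}→1
  3 left: {0,1,4}→1  {1,3,4}→2  {2,3,4}→1
  placing 0:a first → 3 extensions
  placing 2:b first → 3 extensions
total linear extensions = 6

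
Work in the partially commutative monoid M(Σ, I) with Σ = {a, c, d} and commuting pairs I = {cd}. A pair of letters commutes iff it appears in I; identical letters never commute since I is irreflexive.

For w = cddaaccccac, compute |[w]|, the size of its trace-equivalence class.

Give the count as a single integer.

#0=c has no predecessor
#1=d has no predecessor
#2=d depends on [1:d]
#3=a depends on [0:c, 2:d]
#4=a depends on [3:a]
#5=c depends on [4:a]
#6=c depends on [5:c]
#7=c depends on [6:c]
#8=c depends on [7:c]
#9=a depends on [8:c]
#10=c depends on [9:a]
sources: [0:c, 1:d]
N(rest) = Σ N(rest − s) over sources s of rest; N(one piece) = 1:
  size 1 → [10]=1
  size 2 → [9,10]=1
  size 3 → [8,9,10]=1
  size 4 → [7,8,9,10]=1
  size 5 → [6,7,8,9,10]=1
  size 6 → [5,6,7,8,9,10]=1
  size 7 → [4,5,6,7,8,9,10]=1
  size 8 → [3,4,5,6,7,8,9,10]=1
  size 9 → [0,3,4,5,6,7,8,9,10]=1  [2,3,4,5,6,7,8,9,10]=1
  first=0(c) contributes 1
  first=1(d) contributes 2
|[w]| = 3

3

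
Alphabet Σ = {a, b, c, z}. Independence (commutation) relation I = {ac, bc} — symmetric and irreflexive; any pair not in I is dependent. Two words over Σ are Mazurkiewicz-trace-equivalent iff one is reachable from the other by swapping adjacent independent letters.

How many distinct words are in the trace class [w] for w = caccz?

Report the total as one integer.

4

piece 0:c — minimal
piece 1:a — minimal
piece 2:c rests on {0:c}
piece 3:c rests on {2:c}
piece 4:z rests on {1:a, 3:c}
minimal pieces: {0:c, 1:a}
ways to finish when only these pieces remain (= sum over removing one remaining piece with nothing left below it):
  1 left: {4}→1
  2 left: {1,4}→1  {3,4}→1
  3 left: {1,3,4}→2  {2,3,4}→1
  placing 0:c first → 3 extensions
  placing 1:a first → 1 extensions
total linear extensions = 4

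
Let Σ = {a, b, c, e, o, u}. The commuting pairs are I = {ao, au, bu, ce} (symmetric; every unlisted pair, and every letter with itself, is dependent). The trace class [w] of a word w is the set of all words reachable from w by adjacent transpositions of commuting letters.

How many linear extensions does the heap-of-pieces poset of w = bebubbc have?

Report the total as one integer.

0(b) covers ∅
1(e) covers 0:b
2(b) covers 1:e
3(u) covers 1:e
4(b) covers 2:b
5(b) covers 4:b
6(c) covers 3:u, 5:b
floor of heap: 0:b
completions by unplaced set U, small U first (add the entries for U minus each lowest piece of U):
  |U|=1: {6}:1
  |U|=2: {3,6}:1  {5,6}:1
  |U|=3: {3,5,6}:2  {4,5,6}:1
  |U|=4: {2,4,5,6}:1  {3,4,5,6}:3
  |U|=5: {2,3,4,5,6}:4
  start at 0(b): 4

4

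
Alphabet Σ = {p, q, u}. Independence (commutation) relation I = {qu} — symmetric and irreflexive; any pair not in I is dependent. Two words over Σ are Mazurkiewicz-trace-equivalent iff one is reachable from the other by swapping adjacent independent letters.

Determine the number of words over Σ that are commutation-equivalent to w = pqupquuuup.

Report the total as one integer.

10

#0=p has no predecessor
#1=q depends on [0:p]
#2=u depends on [0:p]
#3=p depends on [1:q, 2:u]
#4=q depends on [3:p]
#5=u depends on [3:p]
#6=u depends on [5:u]
#7=u depends on [6:u]
#8=u depends on [7:u]
#9=p depends on [4:q, 8:u]
sources: [0:p]
N(rest) = Σ N(rest − s) over sources s of rest; N(one piece) = 1:
  size 1 → [9]=1
  size 2 → [4,9]=1  [8,9]=1
  size 3 → [4,8,9]=2  [7,8,9]=1
  size 4 → [4,7,8,9]=3  [6,7,8,9]=1
  size 5 → [4,6,7,8,9]=4  [5,6,7,8,9]=1
  size 6 → [4,5,6,7,8,9]=5
  size 7 → [3,4,5,6,7,8,9]=5
  size 8 → [1,3,4,5,6,7,8,9]=5  [2,3,4,5,6,7,8,9]=5
  first=0(p) contributes 10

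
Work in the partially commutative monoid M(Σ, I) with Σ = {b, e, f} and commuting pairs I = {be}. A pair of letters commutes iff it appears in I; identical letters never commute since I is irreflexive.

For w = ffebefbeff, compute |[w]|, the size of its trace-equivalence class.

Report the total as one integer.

drop 0:f onto floor
drop 1:f onto {0:f}
drop 2:e onto {1:f}
drop 3:b onto {1:f}
drop 4:e onto {2:e}
drop 5:f onto {3:b, 4:e}
drop 6:b onto {5:f}
drop 7:e onto {5:f}
drop 8:f onto {6:b, 7:e}
drop 9:f onto {8:f}
ground layer = {0:f}
drop-orders for the pieces not yet dropped (sum over which currently-grounded one goes next):
  1 to go: {9} 1
  2 to go: {8,9} 1
  3 to go: {6,8,9} 1  {7,8,9} 1
  4 to go: {6,7,8,9} 2
  5 to go: {5,6,7,8,9} 2
  6 to go: {3,5,6,7,8,9} 2  {4,5,6,7,8,9} 2
  7 to go: {2,4,5,6,7,8,9} 2  {3,4,5,6,7,8,9} 4
  8 to go: {2,3,4,5,6,7,8,9} 6
  if 0:f drops first: 6 orders

6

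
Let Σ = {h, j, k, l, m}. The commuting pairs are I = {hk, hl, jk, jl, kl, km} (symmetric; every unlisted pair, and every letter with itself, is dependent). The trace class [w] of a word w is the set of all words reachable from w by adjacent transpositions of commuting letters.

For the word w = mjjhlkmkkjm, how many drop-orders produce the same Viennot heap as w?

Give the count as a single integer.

0(m) covers ∅
1(j) covers 0:m
2(j) covers 1:j
3(h) covers 2:j
4(l) covers 0:m
5(k) covers ∅
6(m) covers 3:h, 4:l
7(k) covers 5:k
8(k) covers 7:k
9(j) covers 6:m
10(m) covers 9:j
floor of heap: 0:m, 5:k
completions by unplaced set U, small U first (add the entries for U minus each lowest piece of U):
  |U|=1: {8}:1  {10}:1
  |U|=2: {7,8}:1  {8,10}:2  {9,10}:1
  |U|=3: {5,7,8}:1  {6,9,10}:1  {7,8,10}:3  {8,9,10}:3
  |U|=4: {3,6,9,10}:1  {4,6,9,10}:1  {5,7,8,10}:4  {6,8,9,10}:4  {7,8,9,10}:6
  |U|=5: {2,3,6,9,10}:1  {3,4,6,9,10}:2  {3,6,8,9,10}:5  {4,6,8,9,10}:5  {5,7,8,9,10}:10  {6,7,8,9,10}:10
  |U|=6: {1,2,3,6,9,10}:1  {2,3,4,6,9,10}:3  {2,3,6,8,9,10}:6  {3,4,6,8,9,10}:12  {3,6,7,8,9,10}:15  {4,6,7,8,9,10}:15  {5,6,7,8,9,10}:20
  |U|=7: {1,2,3,4,6,9,10}:4  {1,2,3,6,8,9,10}:7  {2,3,4,6,8,9,10}:21  {2,3,6,7,8,9,10}:21  {3,4,6,7,8,9,10}:42  {3,5,6,7,8,9,10}:35  {4,5,6,7,8,9,10}:35
  |U|=8: {0,1,2,3,4,6,9,10}:4  {1,2,3,4,6,8,9,10}:32  {1,2,3,6,7,8,9,10}:28  {2,3,4,6,7,8,9,10}:84  {2,3,5,6,7,8,9,10}:56  {3,4,5,6,7,8,9,10}:112
  |U|=9: {0,1,2,3,4,6,8,9,10}:36  {1,2,3,4,6,7,8,9,10}:144  {1,2,3,5,6,7,8,9,10}:84  {2,3,4,5,6,7,8,9,10}:252
  start at 0(m): 480
  start at 5(k): 180
sum over floor = 660

660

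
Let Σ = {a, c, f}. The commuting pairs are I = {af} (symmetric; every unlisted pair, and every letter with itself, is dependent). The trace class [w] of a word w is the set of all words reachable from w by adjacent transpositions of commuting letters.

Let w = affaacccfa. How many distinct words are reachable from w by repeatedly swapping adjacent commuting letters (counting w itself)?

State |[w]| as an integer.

#0=a has no predecessor
#1=f has no predecessor
#2=f depends on [1:f]
#3=a depends on [0:a]
#4=a depends on [3:a]
#5=c depends on [2:f, 4:a]
#6=c depends on [5:c]
#7=c depends on [6:c]
#8=f depends on [7:c]
#9=a depends on [7:c]
sources: [0:a, 1:f]
N(rest) = Σ N(rest − s) over sources s of rest; N(one piece) = 1:
  size 1 → [8]=1  [9]=1
  size 2 → [8,9]=2
  size 3 → [7,8,9]=2
  size 4 → [6,7,8,9]=2
  size 5 → [5,6,7,8,9]=2
  size 6 → [2,5,6,7,8,9]=2  [4,5,6,7,8,9]=2
  size 7 → [1,2,5,6,7,8,9]=2  [2,4,5,6,7,8,9]=4  [3,4,5,6,7,8,9]=2
  size 8 → [0,3,4,5,6,7,8,9]=2  [1,2,4,5,6,7,8,9]=6  [2,3,4,5,6,7,8,9]=6
  first=0(a) contributes 12
  first=1(f) contributes 8
|[w]| = 20

20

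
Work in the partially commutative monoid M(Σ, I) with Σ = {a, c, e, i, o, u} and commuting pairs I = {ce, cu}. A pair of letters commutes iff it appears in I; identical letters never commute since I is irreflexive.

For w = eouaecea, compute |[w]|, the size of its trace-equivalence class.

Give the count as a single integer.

drop 0:e onto floor
drop 1:o onto {0:e}
drop 2:u onto {1:o}
drop 3:a onto {2:u}
drop 4:e onto {3:a}
drop 5:c onto {3:a}
drop 6:e onto {4:e}
drop 7:a onto {5:c, 6:e}
ground layer = {0:e}
drop-orders for the pieces not yet dropped (sum over which currently-grounded one goes next):
  1 to go: {7} 1
  2 to go: {5,7} 1  {6,7} 1
  3 to go: {4,6,7} 1  {5,6,7} 2
  4 to go: {4,5,6,7} 3
  5 to go: {3,4,5,6,7} 3
  6 to go: {2,3,4,5,6,7} 3
  if 0:e drops first: 3 orders

3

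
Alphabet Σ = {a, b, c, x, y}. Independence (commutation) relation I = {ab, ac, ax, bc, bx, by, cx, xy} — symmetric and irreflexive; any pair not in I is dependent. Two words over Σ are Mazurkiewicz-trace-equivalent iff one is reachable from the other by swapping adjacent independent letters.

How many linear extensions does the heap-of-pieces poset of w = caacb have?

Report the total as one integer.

30

0(c) covers ∅
1(a) covers ∅
2(a) covers 1:a
3(c) covers 0:c
4(b) covers ∅
floor of heap: 0:c, 1:a, 4:b
completions by unplaced set U, small U first (add the entries for U minus each lowest piece of U):
  |U|=1: {2}:1  {3}:1  {4}:1
  |U|=2: {0,3}:1  {1,2}:1  {2,3}:2  {2,4}:2  {3,4}:2
  |U|=3: {0,2,3}:3  {0,3,4}:3  {1,2,3}:3  {1,2,4}:3  {2,3,4}:6
  start at 0(c): 12
  start at 1(a): 12
  start at 4(b): 6
sum over floor = 30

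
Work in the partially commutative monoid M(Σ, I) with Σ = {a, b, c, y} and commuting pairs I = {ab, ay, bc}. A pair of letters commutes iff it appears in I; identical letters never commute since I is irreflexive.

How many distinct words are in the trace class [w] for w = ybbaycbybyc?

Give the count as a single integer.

11

#0=y has no predecessor
#1=b depends on [0:y]
#2=b depends on [1:b]
#3=a has no predecessor
#4=y depends on [2:b]
#5=c depends on [3:a, 4:y]
#6=b depends on [4:y]
#7=y depends on [5:c, 6:b]
#8=b depends on [7:y]
#9=y depends on [8:b]
#10=c depends on [9:y]
sources: [0:y, 3:a]
N(rest) = Σ N(rest − s) over sources s of rest; N(one piece) = 1:
  size 1 → [10]=1
  size 2 → [9,10]=1
  size 3 → [8,9,10]=1
  size 4 → [7,8,9,10]=1
  size 5 → [5,7,8,9,10]=1  [6,7,8,9,10]=1
  size 6 → [3,5,7,8,9,10]=1  [5,6,7,8,9,10]=2
  size 7 → [3,5,6,7,8,9,10]=3  [4,5,6,7,8,9,10]=2
  size 8 → [2,4,5,6,7,8,9,10]=2  [3,4,5,6,7,8,9,10]=5
  size 9 → [1,2,4,5,6,7,8,9,10]=2  [2,3,4,5,6,7,8,9,10]=7
  first=0(y) contributes 9
  first=3(a) contributes 2
|[w]| = 11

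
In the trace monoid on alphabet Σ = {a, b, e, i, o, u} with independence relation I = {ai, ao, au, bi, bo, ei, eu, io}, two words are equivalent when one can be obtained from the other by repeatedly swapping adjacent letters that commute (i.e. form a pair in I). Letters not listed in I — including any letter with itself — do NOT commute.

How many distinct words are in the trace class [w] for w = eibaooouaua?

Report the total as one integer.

piece 0:e — minimal
piece 1:i — minimal
piece 2:b rests on {0:e}
piece 3:a rests on {2:b}
piece 4:o rests on {0:e}
piece 5:o rests on {4:o}
piece 6:o rests on {5:o}
piece 7:u rests on {1:i, 2:b, 6:o}
piece 8:a rests on {3:a}
piece 9:u rests on {7:u}
piece 10:a rests on {8:a}
minimal pieces: {0:e, 1:i}
ways to finish when only these pieces remain (= sum over removing one remaining piece with nothing left below it):
  1 left: {9}→1  {10}→1
  2 left: {7,9}→1  {8,10}→1  {9,10}→2
  3 left: {1,7,9}→1  {3,8,10}→1  {6,7,9}→1  {7,9,10}→3  {8,9,10}→3
  4 left: {1,6,7,9}→2  {1,7,9,10}→4  {3,8,9,10}→4  {5,6,7,9}→1  {6,7,9,10}→4  {7,8,9,10}→6
  5 left: {1,5,6,7,9}→3  {1,6,7,9,10}→10  {1,7,8,9,10}→10  {3,7,8,9,10}→10  {4,5,6,7,9}→1  {5,6,7,9,10}→5  {6,7,8,9,10}→10
  6 left: {1,3,7,8,9,10}→20  {1,4,5,6,7,9}→4  {1,5,6,7,9,10}→18  {1,6,7,8,9,10}→30  {2,3,7,8,9,10}→10  {3,6,7,8,9,10}→20  {4,5,6,7,9,10}→6  {5,6,7,8,9,10}→15
  7 left: {1,2,3,7,8,9,10}→30  {1,3,6,7,8,9,10}→70  {1,4,5,6,7,9,10}→28  {1,5,6,7,8,9,10}→63  {2,3,6,7,8,9,10}→30  {3,5,6,7,8,9,10}→35  {4,5,6,7,8,9,10}→21
  8 left: {1,2,3,6,7,8,9,10}→130  {1,3,5,6,7,8,9,10}→168  {1,4,5,6,7,8,9,10}→112  {2,3,5,6,7,8,9,10}→65  {3,4,5,6,7,8,9,10}→56
  9 left: {1,2,3,5,6,7,8,9,10}→363  {1,3,4,5,6,7,8,9,10}→336  {2,3,4,5,6,7,8,9,10}→121
  placing 0:e first → 820 extensions
  placing 1:i first → 121 extensions
total linear extensions = 941

941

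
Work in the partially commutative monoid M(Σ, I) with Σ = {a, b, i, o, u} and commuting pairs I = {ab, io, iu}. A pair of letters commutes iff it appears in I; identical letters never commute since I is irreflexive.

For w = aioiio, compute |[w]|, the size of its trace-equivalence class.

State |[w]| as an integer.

0(a) covers ∅
1(i) covers 0:a
2(o) covers 0:a
3(i) covers 1:i
4(i) covers 3:i
5(o) covers 2:o
floor of heap: 0:a
completions by unplaced set U, small U first (add the entries for U minus each lowest piece of U):
  |U|=1: {4}:1  {5}:1
  |U|=2: {2,5}:1  {3,4}:1  {4,5}:2
  |U|=3: {1,3,4}:1  {2,4,5}:3  {3,4,5}:3
  |U|=4: {1,3,4,5}:4  {2,3,4,5}:6
  start at 0(a): 10

10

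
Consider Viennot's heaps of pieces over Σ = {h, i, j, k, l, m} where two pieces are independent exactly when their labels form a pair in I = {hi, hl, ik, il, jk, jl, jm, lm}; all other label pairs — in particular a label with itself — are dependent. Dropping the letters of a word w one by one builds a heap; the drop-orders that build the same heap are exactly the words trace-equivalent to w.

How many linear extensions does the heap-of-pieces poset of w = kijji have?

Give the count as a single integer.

0(k) covers ∅
1(i) covers ∅
2(j) covers 1:i
3(j) covers 2:j
4(i) covers 3:j
floor of heap: 0:k, 1:i
completions by unplaced set U, small U first (add the entries for U minus each lowest piece of U):
  |U|=1: {0}:1  {4}:1
  |U|=2: {0,4}:2  {3,4}:1
  |U|=3: {0,3,4}:3  {2,3,4}:1
  start at 0(k): 1
  start at 1(i): 4
sum over floor = 5

5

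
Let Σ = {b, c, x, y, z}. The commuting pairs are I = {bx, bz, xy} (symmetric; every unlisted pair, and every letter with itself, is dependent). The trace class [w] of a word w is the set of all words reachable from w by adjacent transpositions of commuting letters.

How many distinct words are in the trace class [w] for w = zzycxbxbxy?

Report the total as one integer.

20

#0=z has no predecessor
#1=z depends on [0:z]
#2=y depends on [1:z]
#3=c depends on [2:y]
#4=x depends on [3:c]
#5=b depends on [3:c]
#6=x depends on [4:x]
#7=b depends on [5:b]
#8=x depends on [6:x]
#9=y depends on [7:b]
sources: [0:z]
N(rest) = Σ N(rest − s) over sources s of rest; N(one piece) = 1:
  size 1 → [8]=1  [9]=1
  size 2 → [6,8]=1  [7,9]=1  [8,9]=2
  size 3 → [4,6,8]=1  [5,7,9]=1  [6,8,9]=3  [7,8,9]=3
  size 4 → [4,6,8,9]=4  [5,7,8,9]=4  [6,7,8,9]=6
  size 5 → [4,6,7,8,9]=10  [5,6,7,8,9]=10
  size 6 → [4,5,6,7,8,9]=20
  size 7 → [3,4,5,6,7,8,9]=20
  size 8 → [2,3,4,5,6,7,8,9]=20
  first=0(z) contributes 20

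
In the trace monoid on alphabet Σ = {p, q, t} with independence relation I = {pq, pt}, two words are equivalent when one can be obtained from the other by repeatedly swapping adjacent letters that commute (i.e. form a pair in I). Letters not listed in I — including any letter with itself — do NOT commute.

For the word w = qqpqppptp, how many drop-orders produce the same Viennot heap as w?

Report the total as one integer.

piece 0:q — minimal
piece 1:q rests on {0:q}
piece 2:p — minimal
piece 3:q rests on {1:q}
piece 4:p rests on {2:p}
piece 5:p rests on {4:p}
piece 6:p rests on {5:p}
piece 7:t rests on {3:q}
piece 8:p rests on {6:p}
minimal pieces: {0:q, 2:p}
ways to finish when only these pieces remain (= sum over removing one remaining piece with nothing left below it):
  1 left: {7}→1  {8}→1
  2 left: {3,7}→1  {6,8}→1  {7,8}→2
  3 left: {1,3,7}→1  {3,7,8}→3  {5,6,8}→1  {6,7,8}→3
  4 left: {0,1,3,7}→1  {1,3,7,8}→4  {3,6,7,8}→6  {4,5,6,8}→1  {5,6,7,8}→4
  5 left: {0,1,3,7,8}→5  {1,3,6,7,8}→10  {2,4,5,6,8}→1  {3,5,6,7,8}→10  {4,5,6,7,8}→5
  6 left: {0,1,3,6,7,8}→15  {1,3,5,6,7,8}→20  {2,4,5,6,7,8}→6  {3,4,5,6,7,8}→15
  7 left: {0,1,3,5,6,7,8}→35  {1,3,4,5,6,7,8}→35  {2,3,4,5,6,7,8}→21
  placing 0:q first → 56 extensions
  placing 2:p first → 70 extensions
total linear extensions = 126

126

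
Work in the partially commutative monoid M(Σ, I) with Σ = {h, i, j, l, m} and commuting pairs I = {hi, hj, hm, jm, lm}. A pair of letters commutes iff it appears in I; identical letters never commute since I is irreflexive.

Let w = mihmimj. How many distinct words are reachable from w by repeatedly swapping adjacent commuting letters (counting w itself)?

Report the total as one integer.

14

0(m) covers ∅
1(i) covers 0:m
2(h) covers ∅
3(m) covers 1:i
4(i) covers 3:m
5(m) covers 4:i
6(j) covers 4:i
floor of heap: 0:m, 2:h
completions by unplaced set U, small U first (add the entries for U minus each lowest piece of U):
  |U|=1: {2}:1  {5}:1  {6}:1
  |U|=2: {2,5}:2  {2,6}:2  {5,6}:2
  |U|=3: {2,5,6}:6  {4,5,6}:2
  |U|=4: {2,4,5,6}:8  {3,4,5,6}:2
  |U|=5: {1,3,4,5,6}:2  {2,3,4,5,6}:10
  start at 0(m): 12
  start at 2(h): 2
sum over floor = 14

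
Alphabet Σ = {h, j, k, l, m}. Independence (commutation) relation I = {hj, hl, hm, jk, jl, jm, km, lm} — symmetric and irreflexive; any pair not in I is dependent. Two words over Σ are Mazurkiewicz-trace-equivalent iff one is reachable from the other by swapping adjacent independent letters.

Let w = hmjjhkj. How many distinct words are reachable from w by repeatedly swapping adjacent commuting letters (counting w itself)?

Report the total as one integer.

drop 0:h onto floor
drop 1:m onto floor
drop 2:j onto floor
drop 3:j onto {2:j}
drop 4:h onto {0:h}
drop 5:k onto {4:h}
drop 6:j onto {3:j}
ground layer = {0:h, 1:m, 2:j}
drop-orders for the pieces not yet dropped (sum over which currently-grounded one goes next):
  1 to go: {1} 1  {5} 1  {6} 1
  2 to go: {1,5} 2  {1,6} 2  {3,6} 1  {4,5} 1  {5,6} 2
  3 to go: {0,4,5} 1  {1,3,6} 3  {1,4,5} 3  {1,5,6} 6  {2,3,6} 1  {3,5,6} 3  {4,5,6} 3
  4 to go: {0,1,4,5} 4  {0,4,5,6} 4  {1,2,3,6} 4  {1,3,5,6} 12  {1,4,5,6} 12  {2,3,5,6} 4  {3,4,5,6} 6
  5 to go: {0,1,4,5,6} 20  {0,3,4,5,6} 10  {1,2,3,5,6} 20  {1,3,4,5,6} 30  {2,3,4,5,6} 10
  if 0:h drops first: 60 orders
  if 1:m drops first: 20 orders
  if 2:j drops first: 60 orders
heap linearizations: 140

140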